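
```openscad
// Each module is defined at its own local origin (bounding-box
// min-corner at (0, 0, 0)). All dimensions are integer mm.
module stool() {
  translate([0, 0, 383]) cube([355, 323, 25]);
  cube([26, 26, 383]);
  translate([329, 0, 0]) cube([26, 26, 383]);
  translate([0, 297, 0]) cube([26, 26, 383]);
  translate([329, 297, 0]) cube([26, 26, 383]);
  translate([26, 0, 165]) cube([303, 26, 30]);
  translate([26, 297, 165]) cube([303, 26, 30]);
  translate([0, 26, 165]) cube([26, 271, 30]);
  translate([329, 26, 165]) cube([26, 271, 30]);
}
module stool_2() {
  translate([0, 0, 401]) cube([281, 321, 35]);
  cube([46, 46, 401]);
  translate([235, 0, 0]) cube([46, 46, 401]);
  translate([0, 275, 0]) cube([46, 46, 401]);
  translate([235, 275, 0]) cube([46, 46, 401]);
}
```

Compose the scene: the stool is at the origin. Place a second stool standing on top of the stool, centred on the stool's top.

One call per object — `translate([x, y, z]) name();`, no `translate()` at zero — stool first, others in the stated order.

stool();
translate([37, 1, 408]) stool_2();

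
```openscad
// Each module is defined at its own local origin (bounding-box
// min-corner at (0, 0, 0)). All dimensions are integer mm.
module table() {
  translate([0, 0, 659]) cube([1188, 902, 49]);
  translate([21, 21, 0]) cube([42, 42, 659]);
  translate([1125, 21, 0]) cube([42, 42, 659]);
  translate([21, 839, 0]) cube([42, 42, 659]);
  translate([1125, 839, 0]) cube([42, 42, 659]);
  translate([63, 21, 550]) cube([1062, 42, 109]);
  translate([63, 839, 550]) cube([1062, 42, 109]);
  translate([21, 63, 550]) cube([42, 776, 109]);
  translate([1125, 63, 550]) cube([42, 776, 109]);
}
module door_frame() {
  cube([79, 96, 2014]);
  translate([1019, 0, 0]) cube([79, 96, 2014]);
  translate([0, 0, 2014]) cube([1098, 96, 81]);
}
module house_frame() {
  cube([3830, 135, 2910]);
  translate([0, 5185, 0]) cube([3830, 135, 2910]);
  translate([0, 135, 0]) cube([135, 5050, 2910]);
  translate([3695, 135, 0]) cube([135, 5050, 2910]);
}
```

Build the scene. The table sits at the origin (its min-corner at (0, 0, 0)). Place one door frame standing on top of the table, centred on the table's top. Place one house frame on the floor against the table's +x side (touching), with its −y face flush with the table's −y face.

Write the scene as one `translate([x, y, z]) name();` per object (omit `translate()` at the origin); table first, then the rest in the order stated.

table();
translate([45, 403, 708]) door_frame();
translate([1188, 0, 0]) house_frame();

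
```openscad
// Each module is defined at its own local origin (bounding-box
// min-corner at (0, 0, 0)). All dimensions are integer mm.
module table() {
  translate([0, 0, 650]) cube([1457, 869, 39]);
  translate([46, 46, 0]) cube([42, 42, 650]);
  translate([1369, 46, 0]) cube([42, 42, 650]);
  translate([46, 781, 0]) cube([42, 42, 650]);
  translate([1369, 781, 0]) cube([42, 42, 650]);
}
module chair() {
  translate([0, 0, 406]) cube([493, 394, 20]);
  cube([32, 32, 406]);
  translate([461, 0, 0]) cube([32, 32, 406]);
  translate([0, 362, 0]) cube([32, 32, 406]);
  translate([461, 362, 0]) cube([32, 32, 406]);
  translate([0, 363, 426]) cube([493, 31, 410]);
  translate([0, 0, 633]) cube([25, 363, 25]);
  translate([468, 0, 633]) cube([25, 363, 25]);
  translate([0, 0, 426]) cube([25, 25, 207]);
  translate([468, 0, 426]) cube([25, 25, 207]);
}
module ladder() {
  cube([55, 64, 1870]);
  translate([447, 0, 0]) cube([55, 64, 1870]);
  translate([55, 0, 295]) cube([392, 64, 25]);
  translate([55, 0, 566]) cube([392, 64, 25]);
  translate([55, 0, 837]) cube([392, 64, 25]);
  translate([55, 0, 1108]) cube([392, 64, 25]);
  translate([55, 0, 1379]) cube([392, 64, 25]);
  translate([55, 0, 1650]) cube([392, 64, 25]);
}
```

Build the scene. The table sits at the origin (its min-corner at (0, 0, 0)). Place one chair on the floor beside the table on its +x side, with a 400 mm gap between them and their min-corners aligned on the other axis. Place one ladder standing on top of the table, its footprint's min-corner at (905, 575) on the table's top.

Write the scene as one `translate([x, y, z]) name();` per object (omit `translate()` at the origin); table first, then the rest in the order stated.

table();
translate([1857, 0, 0]) chair();
translate([905, 575, 689]) ladder();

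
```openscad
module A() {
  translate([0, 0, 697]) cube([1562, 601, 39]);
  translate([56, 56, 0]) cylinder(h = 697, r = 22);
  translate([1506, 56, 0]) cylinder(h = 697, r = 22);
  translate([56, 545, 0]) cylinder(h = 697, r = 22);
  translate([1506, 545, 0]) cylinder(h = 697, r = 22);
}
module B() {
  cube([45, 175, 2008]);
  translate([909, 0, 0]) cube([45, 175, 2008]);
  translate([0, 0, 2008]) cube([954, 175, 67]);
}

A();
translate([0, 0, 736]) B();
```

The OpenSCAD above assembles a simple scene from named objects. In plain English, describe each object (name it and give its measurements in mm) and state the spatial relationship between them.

A is a table with a 1562×601 mm rectangular top, 39 mm thick, top surface at z = 736 mm, supported by four round legs of 44 mm diameter, each leg's bounding box inset 34 mm from the nearest pair of top edges, running from the floor.

B is a door frame. The clear opening is 864 mm wide and 2008 mm high. Two 45 mm wide jambs, 175 mm deep, stand either side of the opening from the floor to the top of the opening. A 67 mm thick head sits across the top of both jambs, spanning the full outside width of the frame.

The door frame is on top of the table.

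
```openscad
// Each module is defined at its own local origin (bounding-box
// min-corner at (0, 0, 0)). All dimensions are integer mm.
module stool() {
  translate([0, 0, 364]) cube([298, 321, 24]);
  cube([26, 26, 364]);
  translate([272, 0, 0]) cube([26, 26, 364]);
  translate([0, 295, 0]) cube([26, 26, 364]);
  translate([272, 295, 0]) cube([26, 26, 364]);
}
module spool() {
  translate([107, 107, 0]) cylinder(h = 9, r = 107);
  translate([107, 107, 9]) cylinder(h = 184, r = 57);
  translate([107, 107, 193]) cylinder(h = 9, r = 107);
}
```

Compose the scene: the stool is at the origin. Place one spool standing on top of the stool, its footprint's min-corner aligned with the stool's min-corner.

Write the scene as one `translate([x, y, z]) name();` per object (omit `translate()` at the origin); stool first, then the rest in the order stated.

stool();
translate([0, 0, 388]) spool();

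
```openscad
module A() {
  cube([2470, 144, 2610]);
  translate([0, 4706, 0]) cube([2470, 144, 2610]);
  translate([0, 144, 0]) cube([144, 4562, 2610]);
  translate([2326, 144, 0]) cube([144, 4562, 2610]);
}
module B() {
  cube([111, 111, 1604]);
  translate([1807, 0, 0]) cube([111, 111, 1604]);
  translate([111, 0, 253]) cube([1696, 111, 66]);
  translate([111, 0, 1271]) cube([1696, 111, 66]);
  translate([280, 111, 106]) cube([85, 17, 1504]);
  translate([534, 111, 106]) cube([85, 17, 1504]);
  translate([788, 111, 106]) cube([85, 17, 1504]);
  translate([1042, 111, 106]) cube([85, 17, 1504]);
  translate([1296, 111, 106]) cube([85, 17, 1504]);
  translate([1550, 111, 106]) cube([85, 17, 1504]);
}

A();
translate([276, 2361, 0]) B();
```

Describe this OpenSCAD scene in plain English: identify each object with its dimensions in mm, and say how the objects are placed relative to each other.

A is a box-shaped house frame (walls only): outside footprint 2470×4850 mm, wall height 2610 mm, wall thickness 144 mm. The two y-facing walls run the full x-width; the two x-facing walls fit between the inner faces of the y-facing walls.

B is a fence section. Two 111×111 mm posts, 1604 mm tall, stand on the floor with a clear span of 1696 mm between their inner faces. Two horizontal rails of 111×66 mm section span the gap between the posts with their undersides at z = 253 mm and z = 1271 mm, flush with the posts' −y face. 6 pickets, each 85 mm wide, 17 mm thick and 1504 mm tall, are fixed to the +y face of the rails with their bottoms at z = 106 mm, evenly spaced across the span with equal gaps (rounded down to the nearest mm) at the −x end and between each pair — any rounding remainder accumulates at the +x end.

The fence section sits inside the house frame, centred.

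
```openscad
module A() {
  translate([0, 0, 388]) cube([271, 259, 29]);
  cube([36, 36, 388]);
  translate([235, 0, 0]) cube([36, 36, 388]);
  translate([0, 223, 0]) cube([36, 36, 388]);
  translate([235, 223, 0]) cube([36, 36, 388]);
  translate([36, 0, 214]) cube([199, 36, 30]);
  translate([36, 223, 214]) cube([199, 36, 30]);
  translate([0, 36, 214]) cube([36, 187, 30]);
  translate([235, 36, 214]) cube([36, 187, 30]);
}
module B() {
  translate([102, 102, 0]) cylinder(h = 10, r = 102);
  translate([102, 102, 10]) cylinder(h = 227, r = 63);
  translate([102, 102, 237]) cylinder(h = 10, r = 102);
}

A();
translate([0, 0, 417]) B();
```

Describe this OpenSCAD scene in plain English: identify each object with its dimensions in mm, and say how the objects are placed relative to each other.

A is a four-legged stool. The seat is a 271×259×29 mm slab whose top surface is at z = 417 mm; four square legs, each 36×36 mm in cross-section, run from the floor (z = 0) to the underside of the seat, each flush with a corner of the seat. Four stretchers, 36 mm wide and 30 mm tall, connect adjacent legs with their undersides at z = 214 mm, each running between the inner faces of the legs it joins and aligned with the legs' outer faces on the other axis.

B is a spool: two coaxial disc flanges of radius 102 mm and thickness 10 mm, joined by a core cylinder of radius 63 mm and height 227 mm. The lower flange rests on z = 0 and the three cylinders share a vertical axis.

The spool is on top of the stool.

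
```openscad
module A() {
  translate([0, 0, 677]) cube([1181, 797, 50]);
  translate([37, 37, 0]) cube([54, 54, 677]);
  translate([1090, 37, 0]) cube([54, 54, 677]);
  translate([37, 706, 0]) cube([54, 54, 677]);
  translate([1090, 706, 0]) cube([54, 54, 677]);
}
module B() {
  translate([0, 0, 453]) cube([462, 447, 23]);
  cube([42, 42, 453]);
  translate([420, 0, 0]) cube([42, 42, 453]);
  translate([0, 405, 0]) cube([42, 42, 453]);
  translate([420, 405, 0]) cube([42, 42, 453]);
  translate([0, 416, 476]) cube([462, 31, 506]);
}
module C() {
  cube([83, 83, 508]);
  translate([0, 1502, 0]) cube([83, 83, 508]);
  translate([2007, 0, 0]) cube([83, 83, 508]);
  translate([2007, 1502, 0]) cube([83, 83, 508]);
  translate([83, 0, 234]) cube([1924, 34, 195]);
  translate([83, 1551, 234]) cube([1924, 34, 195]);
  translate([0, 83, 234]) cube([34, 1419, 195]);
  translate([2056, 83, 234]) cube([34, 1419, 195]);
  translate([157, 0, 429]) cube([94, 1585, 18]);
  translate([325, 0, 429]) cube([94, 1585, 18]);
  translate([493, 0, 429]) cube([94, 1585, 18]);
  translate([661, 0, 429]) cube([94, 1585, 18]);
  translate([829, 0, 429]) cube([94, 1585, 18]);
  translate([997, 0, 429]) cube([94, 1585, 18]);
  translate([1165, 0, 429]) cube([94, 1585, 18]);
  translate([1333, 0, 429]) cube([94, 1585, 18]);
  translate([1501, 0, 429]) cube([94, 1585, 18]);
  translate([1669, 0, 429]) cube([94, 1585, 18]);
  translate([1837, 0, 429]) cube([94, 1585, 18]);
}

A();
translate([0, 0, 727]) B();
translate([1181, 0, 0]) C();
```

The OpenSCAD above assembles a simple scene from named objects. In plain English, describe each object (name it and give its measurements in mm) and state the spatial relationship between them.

A is a rectangular dining table. The top is 1181×797×50 mm with its upper surface at z = 727 mm. It stands on four 54×54 mm square legs, each inset 37 mm from the nearest pair of top edges, running from the floor to the underside of the top.

B is a chair: 462×447 mm seat, 23 mm thick, top at z = 476 mm, on four 42 mm square corner legs flush with the seat edges. A 31 mm thick backrest slab spans the full seat width, extending 506 mm above the seat top, its back face flush with the seat's +y edge.

C is a bed frame 2090 mm long (x) by 1585 mm wide (y). Four 83×83 mm corner posts, 508 mm tall, at the corners of the footprint. Four rails of 34 mm thickness and 195 mm height run between adjacent posts with their undersides at z = 234 mm, their outer faces flush with the outside of the frame (the two x-running rails run between the posts' inner faces; the two y-running rails run between the posts' inner faces). 11 slats, each 94 mm wide (x) and 18 mm thick, lie across the top of the two x-running rails, running the full 1585 mm width of the frame in y; the slats are evenly spaced along x between the inner faces of the end posts with equal gaps (rounded down to the nearest mm) at the −x end and between each pair — any rounding remainder accumulates at the +x end.

The chair is on top of the table. The bed frame is against the table's +x side, with their −y faces flush.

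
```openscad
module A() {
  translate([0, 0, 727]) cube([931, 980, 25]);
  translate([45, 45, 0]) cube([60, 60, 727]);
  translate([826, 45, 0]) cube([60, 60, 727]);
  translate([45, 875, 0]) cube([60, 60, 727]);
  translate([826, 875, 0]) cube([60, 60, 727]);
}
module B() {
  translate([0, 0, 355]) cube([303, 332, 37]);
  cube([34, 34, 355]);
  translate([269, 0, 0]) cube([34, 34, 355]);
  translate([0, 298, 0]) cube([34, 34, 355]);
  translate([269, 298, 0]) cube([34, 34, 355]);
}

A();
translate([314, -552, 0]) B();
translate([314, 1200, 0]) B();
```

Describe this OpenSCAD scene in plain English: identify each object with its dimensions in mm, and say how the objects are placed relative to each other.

A is a table: top 931 mm (x) × 980 mm (y), 25 mm thick, upper face at z = 752 mm, on four 60×60 mm square legs, each inset 45 mm from the nearest pair of top edges, running from z = 0 to the bottom of the top.

B is a simple wooden stool: a rectangular seat 303 mm (x) by 332 mm (y), 37 mm thick, top face at z = 392 mm, on four square legs, each 34×34 mm in cross-section. The legs rest on z = 0, each flush with a corner of the seat.

Two stools sit around the table at the −y, +y sides.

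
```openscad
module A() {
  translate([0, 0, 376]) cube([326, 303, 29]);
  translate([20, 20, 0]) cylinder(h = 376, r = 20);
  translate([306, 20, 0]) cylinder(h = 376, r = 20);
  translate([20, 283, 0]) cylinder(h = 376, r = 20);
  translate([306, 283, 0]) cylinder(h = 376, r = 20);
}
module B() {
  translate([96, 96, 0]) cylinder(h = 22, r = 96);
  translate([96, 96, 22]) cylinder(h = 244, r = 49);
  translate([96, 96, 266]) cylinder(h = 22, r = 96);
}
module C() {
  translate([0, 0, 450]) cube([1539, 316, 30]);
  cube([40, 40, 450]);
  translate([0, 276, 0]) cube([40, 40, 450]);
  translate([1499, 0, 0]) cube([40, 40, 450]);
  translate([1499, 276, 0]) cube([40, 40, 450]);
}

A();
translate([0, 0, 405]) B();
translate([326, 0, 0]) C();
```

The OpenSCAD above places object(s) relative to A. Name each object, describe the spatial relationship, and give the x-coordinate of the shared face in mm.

The stool's +x face and the bench's −x face are both at x = 326 mm.

A is a stool. B is a spool. C is a bench. The spool is on top of the stool. The bench is against the stool's +x side, with their −y faces flush. The x-coordinate of the shared face is 326 mm.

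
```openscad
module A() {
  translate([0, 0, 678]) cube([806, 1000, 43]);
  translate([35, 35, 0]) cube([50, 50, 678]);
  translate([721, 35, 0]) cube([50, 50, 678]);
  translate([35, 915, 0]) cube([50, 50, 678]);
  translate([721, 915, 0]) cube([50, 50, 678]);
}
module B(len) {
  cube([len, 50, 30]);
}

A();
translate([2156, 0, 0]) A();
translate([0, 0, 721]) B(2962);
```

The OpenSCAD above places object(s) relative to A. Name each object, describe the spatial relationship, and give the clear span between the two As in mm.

A is a table. B is a beam. A beam spans the tops of two tables. The clear span between the two tables is 1350 mm.

Second table starts at x = 2156; first ends at x = 806; clear span = 2156 − 806 = 1350 mm.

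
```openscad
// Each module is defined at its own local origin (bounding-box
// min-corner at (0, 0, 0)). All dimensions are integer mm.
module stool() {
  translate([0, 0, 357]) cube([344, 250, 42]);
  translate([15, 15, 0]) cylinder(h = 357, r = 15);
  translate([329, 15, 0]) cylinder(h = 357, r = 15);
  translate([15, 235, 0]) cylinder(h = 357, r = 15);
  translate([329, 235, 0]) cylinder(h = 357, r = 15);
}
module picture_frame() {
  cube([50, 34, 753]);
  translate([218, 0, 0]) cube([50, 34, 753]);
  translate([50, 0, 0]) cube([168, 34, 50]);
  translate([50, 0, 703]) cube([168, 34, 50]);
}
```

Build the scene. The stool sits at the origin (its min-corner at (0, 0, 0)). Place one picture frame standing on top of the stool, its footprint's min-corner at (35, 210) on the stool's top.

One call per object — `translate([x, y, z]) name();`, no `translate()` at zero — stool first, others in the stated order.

stool();
translate([35, 210, 399]) picture_frame();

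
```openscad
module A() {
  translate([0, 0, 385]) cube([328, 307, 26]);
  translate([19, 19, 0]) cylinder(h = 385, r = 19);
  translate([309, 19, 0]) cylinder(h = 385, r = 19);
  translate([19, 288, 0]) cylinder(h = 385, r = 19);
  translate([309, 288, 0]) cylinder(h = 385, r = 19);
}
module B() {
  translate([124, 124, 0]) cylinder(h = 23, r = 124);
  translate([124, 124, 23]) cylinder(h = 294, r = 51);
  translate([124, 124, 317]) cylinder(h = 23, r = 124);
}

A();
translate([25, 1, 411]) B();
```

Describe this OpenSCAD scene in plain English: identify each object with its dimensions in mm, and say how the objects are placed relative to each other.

A is a four-legged stool. The seat is 328×307 mm, 26 mm thick, top at z = 411 mm. It stands on four round legs, each 38 mm in diameter, from z = 0 to the seat underside, each leg's axis is inset half a diameter from the nearest pair of seat edges (so the leg's bounding box is flush with the corner).

B is a spool: two coaxial disc flanges of radius 124 mm and thickness 23 mm, joined by a core cylinder of radius 51 mm and height 294 mm. The lower flange rests on z = 0 and the three cylinders share a vertical axis.

The spool is on top of the stool.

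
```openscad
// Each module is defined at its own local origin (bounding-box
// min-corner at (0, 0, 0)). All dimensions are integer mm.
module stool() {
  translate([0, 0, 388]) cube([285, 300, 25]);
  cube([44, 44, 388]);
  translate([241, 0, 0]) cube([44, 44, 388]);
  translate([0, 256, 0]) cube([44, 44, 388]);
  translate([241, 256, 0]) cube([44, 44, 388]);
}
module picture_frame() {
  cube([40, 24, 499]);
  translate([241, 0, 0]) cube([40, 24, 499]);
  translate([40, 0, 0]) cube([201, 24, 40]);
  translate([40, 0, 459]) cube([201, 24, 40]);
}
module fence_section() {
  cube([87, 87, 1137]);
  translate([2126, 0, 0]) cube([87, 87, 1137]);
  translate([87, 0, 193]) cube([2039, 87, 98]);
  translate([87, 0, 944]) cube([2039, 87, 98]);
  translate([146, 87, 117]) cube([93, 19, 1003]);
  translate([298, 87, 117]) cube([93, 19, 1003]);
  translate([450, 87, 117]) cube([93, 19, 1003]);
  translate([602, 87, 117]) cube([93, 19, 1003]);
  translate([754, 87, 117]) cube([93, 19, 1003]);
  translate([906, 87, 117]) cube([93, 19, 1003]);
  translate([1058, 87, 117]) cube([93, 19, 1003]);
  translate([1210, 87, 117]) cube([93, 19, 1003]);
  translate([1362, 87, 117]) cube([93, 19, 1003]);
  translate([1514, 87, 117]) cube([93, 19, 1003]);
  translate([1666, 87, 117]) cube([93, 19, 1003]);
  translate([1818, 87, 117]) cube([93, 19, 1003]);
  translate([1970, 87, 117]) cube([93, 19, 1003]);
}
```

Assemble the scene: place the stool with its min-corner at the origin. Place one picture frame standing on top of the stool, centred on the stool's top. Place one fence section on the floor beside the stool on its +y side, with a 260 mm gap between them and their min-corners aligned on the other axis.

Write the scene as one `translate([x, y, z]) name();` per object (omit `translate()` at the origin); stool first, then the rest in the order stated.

stool();
translate([2, 138, 413]) picture_frame();
translate([0, 560, 0]) fence_section();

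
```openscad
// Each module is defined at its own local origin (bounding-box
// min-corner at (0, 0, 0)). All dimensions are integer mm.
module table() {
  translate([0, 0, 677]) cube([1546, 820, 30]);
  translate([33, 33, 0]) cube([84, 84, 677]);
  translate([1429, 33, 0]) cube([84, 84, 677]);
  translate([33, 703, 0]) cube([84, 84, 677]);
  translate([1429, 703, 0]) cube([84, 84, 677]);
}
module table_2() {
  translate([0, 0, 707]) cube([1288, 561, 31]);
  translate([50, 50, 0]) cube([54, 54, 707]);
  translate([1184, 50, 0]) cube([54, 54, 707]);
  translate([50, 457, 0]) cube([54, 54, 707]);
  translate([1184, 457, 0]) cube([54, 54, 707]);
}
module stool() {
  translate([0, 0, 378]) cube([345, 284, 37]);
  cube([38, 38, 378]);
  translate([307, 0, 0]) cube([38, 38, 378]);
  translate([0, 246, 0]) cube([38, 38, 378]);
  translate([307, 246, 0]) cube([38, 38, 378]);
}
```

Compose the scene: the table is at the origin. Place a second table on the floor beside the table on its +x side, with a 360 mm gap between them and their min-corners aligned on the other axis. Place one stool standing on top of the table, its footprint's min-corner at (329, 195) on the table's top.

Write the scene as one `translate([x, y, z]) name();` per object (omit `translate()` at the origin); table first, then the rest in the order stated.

table();
translate([1906, 0, 0]) table_2();
translate([329, 195, 707]) stool();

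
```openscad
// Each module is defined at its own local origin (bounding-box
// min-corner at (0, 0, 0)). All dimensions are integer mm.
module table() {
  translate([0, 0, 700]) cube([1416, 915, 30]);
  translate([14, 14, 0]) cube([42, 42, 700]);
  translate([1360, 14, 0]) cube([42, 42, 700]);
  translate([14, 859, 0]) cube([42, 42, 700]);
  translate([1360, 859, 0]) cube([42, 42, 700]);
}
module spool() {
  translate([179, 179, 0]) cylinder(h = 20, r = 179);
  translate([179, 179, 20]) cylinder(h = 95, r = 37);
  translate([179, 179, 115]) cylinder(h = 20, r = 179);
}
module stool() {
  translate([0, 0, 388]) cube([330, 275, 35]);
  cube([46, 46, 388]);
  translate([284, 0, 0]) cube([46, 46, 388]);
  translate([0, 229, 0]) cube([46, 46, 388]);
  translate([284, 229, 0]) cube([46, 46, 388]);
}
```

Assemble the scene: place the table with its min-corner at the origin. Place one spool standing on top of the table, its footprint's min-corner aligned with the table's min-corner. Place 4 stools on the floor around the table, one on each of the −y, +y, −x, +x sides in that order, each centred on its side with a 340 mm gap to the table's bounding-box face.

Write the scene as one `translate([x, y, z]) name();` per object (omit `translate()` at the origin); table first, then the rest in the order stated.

table();
translate([0, 0, 730]) spool();
translate([543, -615, 0]) stool();
translate([543, 1255, 0]) stool();
translate([-670, 320, 0]) stool();
translate([1756, 320, 0]) stool();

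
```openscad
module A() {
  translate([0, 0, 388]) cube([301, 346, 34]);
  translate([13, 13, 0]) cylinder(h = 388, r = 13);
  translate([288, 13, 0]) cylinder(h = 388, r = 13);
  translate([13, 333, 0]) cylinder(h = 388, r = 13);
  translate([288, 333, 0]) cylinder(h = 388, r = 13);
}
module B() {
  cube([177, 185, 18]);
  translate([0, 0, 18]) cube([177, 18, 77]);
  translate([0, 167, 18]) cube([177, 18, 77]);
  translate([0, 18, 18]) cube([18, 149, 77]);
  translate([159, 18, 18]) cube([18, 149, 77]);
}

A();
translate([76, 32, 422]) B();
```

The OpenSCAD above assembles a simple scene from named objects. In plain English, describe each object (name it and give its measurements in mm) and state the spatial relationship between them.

A is a four-legged stool. The seat is 301×346 mm, 34 mm thick, top at z = 422 mm. It stands on four round legs, each 26 mm in diameter, from z = 0 to the seat underside, each leg's axis is inset half a diameter from the nearest pair of seat edges (so the leg's bounding box is flush with the corner).

B is an open storage box with external size 177×185×95 mm and wall thickness 18 mm (the base is also 18 mm thick). The base covers the whole footprint; the four walls stand on the base, with the y-facing walls full-width and the x-facing walls fitting between their inner faces.

The open box is on top of the stool.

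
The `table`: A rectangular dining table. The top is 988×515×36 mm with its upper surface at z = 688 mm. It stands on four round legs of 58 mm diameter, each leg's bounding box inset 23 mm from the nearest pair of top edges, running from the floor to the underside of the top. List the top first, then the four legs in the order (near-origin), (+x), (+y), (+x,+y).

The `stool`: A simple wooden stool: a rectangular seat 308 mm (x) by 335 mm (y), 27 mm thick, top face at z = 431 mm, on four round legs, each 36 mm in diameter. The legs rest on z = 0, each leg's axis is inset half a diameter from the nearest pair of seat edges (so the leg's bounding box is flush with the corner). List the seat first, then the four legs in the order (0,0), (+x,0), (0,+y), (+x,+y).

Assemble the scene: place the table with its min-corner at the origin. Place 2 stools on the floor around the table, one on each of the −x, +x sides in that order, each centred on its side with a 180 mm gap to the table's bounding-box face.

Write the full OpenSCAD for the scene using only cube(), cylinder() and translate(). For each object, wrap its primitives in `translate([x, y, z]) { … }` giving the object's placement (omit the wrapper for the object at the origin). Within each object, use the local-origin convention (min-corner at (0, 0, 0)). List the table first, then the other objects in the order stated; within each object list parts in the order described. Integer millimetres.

translate([0, 0, 652]) cube([988, 515, 36]);
translate([52, 52, 0]) cylinder(h = 652, r = 29);
translate([936, 52, 0]) cylinder(h = 652, r = 29);
translate([52, 463, 0]) cylinder(h = 652, r = 29);
translate([936, 463, 0]) cylinder(h = 652, r = 29);
translate([-488, 90, 0]) {
  translate([0, 0, 404]) cube([308, 335, 27]);
  translate([18, 18, 0]) cylinder(h = 404, r = 18);
  translate([290, 18, 0]) cylinder(h = 404, r = 18);
  translate([18, 317, 0]) cylinder(h = 404, r = 18);
  translate([290, 317, 0]) cylinder(h = 404, r = 18);
}
translate([1168, 90, 0]) {
  translate([0, 0, 404]) cube([308, 335, 27]);
  translate([18, 18, 0]) cylinder(h = 404, r = 18);
  translate([290, 18, 0]) cylinder(h = 404, r = 18);
  translate([18, 317, 0]) cylinder(h = 404, r = 18);
  translate([290, 317, 0]) cylinder(h = 404, r = 18);
}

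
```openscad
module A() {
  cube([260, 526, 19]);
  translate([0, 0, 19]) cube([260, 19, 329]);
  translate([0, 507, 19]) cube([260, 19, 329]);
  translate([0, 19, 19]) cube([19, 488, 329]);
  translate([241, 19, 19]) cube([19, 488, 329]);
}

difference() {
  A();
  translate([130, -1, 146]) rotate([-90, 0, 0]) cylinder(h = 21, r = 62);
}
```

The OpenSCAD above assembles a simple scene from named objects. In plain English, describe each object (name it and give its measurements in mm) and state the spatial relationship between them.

A is an open-topped rectangular box: outside dimensions 260×526×348 mm, with a uniform wall and base thickness of 19 mm. The base is a full 260×526 slab on the floor; four walls sit on top of the base. The front and back walls (the −y and +y sides) span the full width; the two side walls fit between them.

The open box has a circular hole of radius 62 mm through its front wall, centred at (x = 130, z = 146).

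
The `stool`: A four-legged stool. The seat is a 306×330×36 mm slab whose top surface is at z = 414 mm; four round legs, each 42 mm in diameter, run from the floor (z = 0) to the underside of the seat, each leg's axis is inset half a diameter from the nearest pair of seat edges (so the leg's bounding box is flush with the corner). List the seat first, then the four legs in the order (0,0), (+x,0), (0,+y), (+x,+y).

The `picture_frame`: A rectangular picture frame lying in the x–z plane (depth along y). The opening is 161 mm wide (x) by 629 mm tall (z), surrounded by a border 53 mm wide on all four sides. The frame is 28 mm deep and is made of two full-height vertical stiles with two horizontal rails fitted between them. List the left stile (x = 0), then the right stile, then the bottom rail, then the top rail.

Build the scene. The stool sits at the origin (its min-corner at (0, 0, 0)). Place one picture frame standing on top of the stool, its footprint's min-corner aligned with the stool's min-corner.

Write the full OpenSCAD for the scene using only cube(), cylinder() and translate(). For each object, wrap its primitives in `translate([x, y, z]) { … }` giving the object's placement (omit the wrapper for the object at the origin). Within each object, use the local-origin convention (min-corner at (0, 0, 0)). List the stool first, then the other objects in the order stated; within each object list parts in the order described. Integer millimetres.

translate([0, 0, 378]) cube([306, 330, 36]);
translate([21, 21, 0]) cylinder(h = 378, r = 21);
translate([285, 21, 0]) cylinder(h = 378, r = 21);
translate([21, 309, 0]) cylinder(h = 378, r = 21);
translate([285, 309, 0]) cylinder(h = 378, r = 21);
translate([0, 0, 414]) {
  cube([53, 28, 735]);
  translate([214, 0, 0]) cube([53, 28, 735]);
  translate([53, 0, 0]) cube([161, 28, 53]);
  translate([53, 0, 682]) cube([161, 28, 53]);
}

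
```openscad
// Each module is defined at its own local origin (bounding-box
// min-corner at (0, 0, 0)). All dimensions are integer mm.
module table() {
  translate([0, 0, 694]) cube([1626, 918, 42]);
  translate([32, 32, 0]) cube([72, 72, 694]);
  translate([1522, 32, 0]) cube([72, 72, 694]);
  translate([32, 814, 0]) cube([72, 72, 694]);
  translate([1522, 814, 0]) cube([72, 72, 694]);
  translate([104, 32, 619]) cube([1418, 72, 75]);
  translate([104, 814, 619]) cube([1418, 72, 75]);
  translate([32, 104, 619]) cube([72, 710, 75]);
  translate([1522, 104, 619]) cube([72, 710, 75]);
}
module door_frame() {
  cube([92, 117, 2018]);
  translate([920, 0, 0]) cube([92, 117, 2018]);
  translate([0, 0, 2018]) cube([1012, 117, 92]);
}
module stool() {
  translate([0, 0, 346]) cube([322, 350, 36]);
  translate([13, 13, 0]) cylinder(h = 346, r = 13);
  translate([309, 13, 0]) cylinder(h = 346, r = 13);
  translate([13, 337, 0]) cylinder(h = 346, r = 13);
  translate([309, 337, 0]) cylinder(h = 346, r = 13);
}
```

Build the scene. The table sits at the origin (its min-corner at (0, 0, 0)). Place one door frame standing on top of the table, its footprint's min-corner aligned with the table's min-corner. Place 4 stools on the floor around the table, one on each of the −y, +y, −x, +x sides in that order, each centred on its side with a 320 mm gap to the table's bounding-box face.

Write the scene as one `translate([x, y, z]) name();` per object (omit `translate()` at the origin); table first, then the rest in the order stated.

table();
translate([0, 0, 736]) door_frame();
translate([652, -670, 0]) stool();
translate([652, 1238, 0]) stool();
translate([-642, 284, 0]) stool();
translate([1946, 284, 0]) stool();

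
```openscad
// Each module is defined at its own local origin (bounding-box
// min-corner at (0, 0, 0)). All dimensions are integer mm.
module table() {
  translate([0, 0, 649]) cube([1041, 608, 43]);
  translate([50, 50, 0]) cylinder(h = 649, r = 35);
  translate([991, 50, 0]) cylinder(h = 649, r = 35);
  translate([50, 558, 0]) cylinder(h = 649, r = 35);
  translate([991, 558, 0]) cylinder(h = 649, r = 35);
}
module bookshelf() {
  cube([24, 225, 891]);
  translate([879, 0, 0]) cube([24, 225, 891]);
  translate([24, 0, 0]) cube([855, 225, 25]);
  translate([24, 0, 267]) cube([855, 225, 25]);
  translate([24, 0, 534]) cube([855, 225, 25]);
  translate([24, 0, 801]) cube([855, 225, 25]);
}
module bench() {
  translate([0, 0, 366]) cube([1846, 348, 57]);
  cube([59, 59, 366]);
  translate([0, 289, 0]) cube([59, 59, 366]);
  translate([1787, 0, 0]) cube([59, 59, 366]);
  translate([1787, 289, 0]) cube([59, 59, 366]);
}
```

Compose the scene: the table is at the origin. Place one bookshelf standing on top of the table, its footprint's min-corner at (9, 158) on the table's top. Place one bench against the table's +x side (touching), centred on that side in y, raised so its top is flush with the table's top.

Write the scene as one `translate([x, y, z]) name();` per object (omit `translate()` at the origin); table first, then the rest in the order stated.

table();
translate([9, 158, 692]) bookshelf();
translate([1041, 130, 269]) bench();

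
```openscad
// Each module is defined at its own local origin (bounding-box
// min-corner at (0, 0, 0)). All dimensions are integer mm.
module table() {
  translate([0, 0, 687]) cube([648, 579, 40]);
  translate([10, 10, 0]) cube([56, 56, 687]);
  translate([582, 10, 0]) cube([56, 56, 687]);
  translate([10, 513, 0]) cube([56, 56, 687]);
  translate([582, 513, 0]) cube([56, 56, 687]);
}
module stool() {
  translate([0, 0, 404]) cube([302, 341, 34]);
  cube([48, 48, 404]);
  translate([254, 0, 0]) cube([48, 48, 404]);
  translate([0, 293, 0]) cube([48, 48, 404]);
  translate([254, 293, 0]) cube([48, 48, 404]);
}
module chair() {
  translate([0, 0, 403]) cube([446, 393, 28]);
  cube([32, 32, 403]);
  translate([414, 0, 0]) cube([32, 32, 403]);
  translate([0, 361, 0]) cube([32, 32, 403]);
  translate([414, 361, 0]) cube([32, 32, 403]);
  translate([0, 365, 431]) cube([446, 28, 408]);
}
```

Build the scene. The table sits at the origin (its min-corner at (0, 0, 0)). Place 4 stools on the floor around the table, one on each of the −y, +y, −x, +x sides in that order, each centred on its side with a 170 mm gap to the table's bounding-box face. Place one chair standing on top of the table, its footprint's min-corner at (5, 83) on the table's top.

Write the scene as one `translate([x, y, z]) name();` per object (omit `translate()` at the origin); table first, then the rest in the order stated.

table();
translate([173, -511, 0]) stool();
translate([173, 749, 0]) stool();
translate([-472, 119, 0]) stool();
translate([818, 119, 0]) stool();
translate([5, 83, 727]) chair();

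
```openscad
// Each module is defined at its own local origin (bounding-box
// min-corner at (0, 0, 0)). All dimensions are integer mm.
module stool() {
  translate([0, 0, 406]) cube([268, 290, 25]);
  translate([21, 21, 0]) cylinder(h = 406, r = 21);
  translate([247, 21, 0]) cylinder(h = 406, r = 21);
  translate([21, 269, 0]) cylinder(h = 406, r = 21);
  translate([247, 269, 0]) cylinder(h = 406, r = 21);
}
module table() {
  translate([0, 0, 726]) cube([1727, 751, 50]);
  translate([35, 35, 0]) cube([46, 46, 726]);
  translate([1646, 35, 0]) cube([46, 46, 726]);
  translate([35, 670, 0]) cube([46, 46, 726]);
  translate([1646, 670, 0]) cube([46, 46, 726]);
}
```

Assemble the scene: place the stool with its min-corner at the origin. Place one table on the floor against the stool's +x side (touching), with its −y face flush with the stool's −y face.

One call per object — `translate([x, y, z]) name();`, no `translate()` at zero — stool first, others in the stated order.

stool();
translate([268, 0, 0]) table();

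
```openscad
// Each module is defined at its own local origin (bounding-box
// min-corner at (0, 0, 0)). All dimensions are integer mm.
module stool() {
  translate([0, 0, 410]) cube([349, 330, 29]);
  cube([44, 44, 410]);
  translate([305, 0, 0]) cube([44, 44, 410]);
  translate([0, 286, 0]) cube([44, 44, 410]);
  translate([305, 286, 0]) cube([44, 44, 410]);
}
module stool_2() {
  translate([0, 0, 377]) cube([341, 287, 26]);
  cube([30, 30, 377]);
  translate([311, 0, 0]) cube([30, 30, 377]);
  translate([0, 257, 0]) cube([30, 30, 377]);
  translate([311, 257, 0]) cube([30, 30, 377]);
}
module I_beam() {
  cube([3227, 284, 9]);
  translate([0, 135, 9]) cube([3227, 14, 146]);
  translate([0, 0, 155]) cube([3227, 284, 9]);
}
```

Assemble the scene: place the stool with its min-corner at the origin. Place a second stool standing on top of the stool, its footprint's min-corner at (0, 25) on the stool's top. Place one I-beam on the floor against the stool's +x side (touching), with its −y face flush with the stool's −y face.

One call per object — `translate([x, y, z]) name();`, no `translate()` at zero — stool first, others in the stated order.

stool();
translate([0, 25, 439]) stool_2();
translate([349, 0, 0]) I_beam();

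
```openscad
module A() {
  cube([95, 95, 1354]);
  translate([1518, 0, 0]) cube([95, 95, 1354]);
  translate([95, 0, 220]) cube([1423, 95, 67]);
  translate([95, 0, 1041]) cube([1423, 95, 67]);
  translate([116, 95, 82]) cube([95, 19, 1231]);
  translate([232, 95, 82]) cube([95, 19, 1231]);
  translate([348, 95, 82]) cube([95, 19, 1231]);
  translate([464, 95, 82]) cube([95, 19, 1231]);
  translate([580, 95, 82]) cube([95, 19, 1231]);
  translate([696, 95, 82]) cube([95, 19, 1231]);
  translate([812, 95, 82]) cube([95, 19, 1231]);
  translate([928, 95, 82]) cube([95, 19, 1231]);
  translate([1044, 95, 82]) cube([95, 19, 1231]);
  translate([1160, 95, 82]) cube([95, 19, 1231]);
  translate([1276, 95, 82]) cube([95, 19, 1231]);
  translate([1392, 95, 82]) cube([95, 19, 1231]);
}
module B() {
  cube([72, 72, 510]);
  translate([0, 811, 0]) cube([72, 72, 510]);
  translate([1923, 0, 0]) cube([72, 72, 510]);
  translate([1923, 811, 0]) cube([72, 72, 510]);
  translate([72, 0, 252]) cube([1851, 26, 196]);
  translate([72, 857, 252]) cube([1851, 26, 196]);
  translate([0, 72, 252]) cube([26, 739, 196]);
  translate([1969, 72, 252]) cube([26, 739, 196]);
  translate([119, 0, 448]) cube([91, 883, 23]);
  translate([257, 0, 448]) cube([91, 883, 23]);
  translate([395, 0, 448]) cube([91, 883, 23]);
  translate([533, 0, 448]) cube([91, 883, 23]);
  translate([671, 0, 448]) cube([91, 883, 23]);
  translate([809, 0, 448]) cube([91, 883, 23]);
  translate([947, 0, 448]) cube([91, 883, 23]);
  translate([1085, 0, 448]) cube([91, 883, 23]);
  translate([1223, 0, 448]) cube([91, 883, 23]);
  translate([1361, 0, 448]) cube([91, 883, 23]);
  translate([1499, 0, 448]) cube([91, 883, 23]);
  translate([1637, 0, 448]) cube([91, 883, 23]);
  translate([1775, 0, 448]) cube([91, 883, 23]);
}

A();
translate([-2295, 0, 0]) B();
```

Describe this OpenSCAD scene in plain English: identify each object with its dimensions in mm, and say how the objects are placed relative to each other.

A is a fence section. Two 95×95 mm posts, 1354 mm tall, stand on the floor with a clear span of 1423 mm between their inner faces. Two horizontal rails of 95×67 mm section span the gap between the posts with their undersides at z = 220 mm and z = 1041 mm, flush with the posts' −y face. 12 pickets, each 95 mm wide, 19 mm thick and 1231 mm tall, are fixed to the +y face of the rails with their bottoms at z = 82 mm, evenly spaced across the span with equal gaps (rounded down to the nearest mm) at the −x end and between each pair — any rounding remainder accumulates at the +x end.

B is a bed frame 1995 mm long (x) by 883 mm wide (y). Four 72×72 mm corner posts, 510 mm tall, at the corners of the footprint. Four rails of 26 mm thickness and 196 mm height run between adjacent posts with their undersides at z = 252 mm, their outer faces flush with the outside of the frame (the two x-running rails run between the posts' inner faces; the two y-running rails run between the posts' inner faces). 13 slats, each 91 mm wide (x) and 23 mm thick, lie across the top of the two x-running rails, running the full 883 mm width of the frame in y; the slats are evenly spaced along x between the inner faces of the end posts with equal gaps (rounded down to the nearest mm) at the −x end and between each pair — any rounding remainder accumulates at the +x end.

The bed frame is on the floor beside the fence section on its −x side.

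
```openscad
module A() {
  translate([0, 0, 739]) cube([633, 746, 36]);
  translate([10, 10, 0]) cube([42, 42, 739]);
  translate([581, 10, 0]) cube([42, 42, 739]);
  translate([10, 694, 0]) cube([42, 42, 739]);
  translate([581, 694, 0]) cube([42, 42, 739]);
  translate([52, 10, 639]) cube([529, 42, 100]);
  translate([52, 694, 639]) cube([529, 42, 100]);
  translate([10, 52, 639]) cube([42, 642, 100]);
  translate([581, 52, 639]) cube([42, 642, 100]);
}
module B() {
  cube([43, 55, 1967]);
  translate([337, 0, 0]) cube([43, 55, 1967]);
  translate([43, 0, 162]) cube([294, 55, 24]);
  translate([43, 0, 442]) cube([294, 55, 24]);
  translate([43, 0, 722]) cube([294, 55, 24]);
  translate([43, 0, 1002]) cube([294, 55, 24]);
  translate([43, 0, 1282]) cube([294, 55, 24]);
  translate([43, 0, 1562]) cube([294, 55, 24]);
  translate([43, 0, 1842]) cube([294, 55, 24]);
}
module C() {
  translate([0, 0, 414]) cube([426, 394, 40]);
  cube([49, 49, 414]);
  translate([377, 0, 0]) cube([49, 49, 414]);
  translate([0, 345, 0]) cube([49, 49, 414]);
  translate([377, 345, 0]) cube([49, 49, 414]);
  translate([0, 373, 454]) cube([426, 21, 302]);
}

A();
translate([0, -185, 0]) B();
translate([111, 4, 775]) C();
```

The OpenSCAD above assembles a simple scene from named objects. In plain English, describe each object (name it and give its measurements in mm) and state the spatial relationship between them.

A is a table: top 633 mm (x) × 746 mm (y), 36 mm thick, upper face at z = 775 mm, on four 42×42 mm square legs, each inset 10 mm from the nearest pair of top edges, running from z = 0 to the bottom of the top. Four apron rails, 42 mm thick and 100 mm tall, run between adjacent legs with their top edges flush with the underside of the top and their outer faces flush with the legs' outer faces.

B is a straight ladder. Two 43×55 mm vertical rails, 1967 mm tall, stand 380 mm apart (outside-to-outside) with their front faces coplanar on the −y side. 7 rungs, each 55 mm deep and 24 mm tall, span between the inner faces of the rails, front faces flush with the rails. The lowest rung's underside is at z = 162 mm and rungs are spaced 280 mm apart (underside to underside).

C is a chair. The seat is a 426×394×40 mm slab with its top at z = 454 mm, on four 49×49 mm corner legs (flush with the seat edges, standing on z = 0). A flat backrest 21 mm thick, 302 mm tall, spans the full seat width and rises from the seat top along its +y edge, rear face flush with the rear of the seat.

The ladder is on the floor beside the table on its −y side. The chair is on top of the table.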